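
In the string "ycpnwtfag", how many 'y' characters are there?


Input string: 'ycpnwtfag'
Target character: 'y'
Scan each position: s[0]='y'
Matches found at indices: 0
Total: 1


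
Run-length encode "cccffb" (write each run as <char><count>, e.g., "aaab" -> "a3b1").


Input: 'cccffb'
Operation: identify consecutive runs
Runs: 'ccc' -> c3, 'ff' -> f2, 'b' -> b1
Encoded: c3f2b1


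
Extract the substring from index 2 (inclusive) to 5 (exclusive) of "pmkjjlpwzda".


Input string: 'pmkjjlpwzda'
Operation: slice [2:5]
Extract characters: s[2]='k', s[3]='j', s[4]='j'
Result: kjj


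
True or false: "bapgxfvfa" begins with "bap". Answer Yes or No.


Input string: 'bapgxfvfa'
Prefix to check: 'bap'
First 3 characters of input: 'bap'
Match: True
Result: Yes


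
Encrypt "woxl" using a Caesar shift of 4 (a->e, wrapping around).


Input: 'woxl', shift = 4
Operation: for each letter, (position + 4) mod 26
Mapping: 'w'(22+4=26, 26 mod 26=0)->'a', 'o'(14+4=18)->'s', 'x'(23+4=27, 27 mod 26=1)->'b', 'l'(11+4=15)->'p'
Result: asbp


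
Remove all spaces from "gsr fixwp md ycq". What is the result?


Input string: 'gsr fixwp md ycq'
Operation: remove all spaces
Words: 'gsr', 'fixwp', 'md', 'ycq'
Join without spaces: gsrfixwpmdycq


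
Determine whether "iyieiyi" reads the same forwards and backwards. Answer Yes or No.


Input string: 'iyieiyi'
Reversed: 'iyieiyi'
Compare pairs: s[0]='i' vs s[6]='i' (match), s[1]='y' vs s[5]='y' (match), s[2]='i' vs s[4]='i' (match)
Palindrome: Yes


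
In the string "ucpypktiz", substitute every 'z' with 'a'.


Input string: 'ucpypktiz'
Operation: replace 'z' with 'a'
Positions of 'z': 8
After replacement: ucpypktia


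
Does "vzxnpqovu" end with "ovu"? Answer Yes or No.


Input string: 'vzxnpqovu'
Suffix to check: 'ovu'
Last 3 characters of input: 'ovu'
Match: True
Result: Yes


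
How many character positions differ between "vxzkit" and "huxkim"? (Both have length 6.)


String 1: 'vxzkit'
String 2: 'huxkim'
Compare each position: pos 0: 'v'!='h', pos 1: 'x'!='u', pos 2: 'z'!='x', pos 3: 'k'=='k', pos 4: 'i'=='i', pos 5: 't'!='m'
Differing positions: 4
Hamming distance: 4


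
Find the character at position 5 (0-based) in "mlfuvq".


Input string: 'mlfuvq'
Operation: get character at index 5
Index mapping: s[0]='m', s[1]='l', s[2]='f', s[3]='u', s[4]='v', s[5]='q'
Result: 'q'


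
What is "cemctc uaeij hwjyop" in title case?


Input string: 'cemctc uaeij hwjyop'
Operation: capitalize first letter of each word
Word transformations: 'cemctc'->'Cemctc', 'uaeij'->'Uaeij', 'hwjyop'->'Hwjyop'
Result: Cemctc Uaeij Hwjyop


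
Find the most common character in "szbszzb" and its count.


Input: 'szbszzb'
Operation: tally each character
Counts: 'b':2, 's':2, 'z':3
Maximum: 'z' appears 3 times


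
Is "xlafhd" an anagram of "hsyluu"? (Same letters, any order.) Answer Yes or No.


String 1: 'hsyluu' -> sorted: 'hlsuuy'
String 2: 'xlafhd' -> sorted: 'adfhlx'
Compare sorted forms: 'hlsuuy' != 'adfhlx'
Anagram: No


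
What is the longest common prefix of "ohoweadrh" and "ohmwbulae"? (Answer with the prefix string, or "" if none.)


String 1: 'ohoweadrh'
String 2: 'ohmwbulae'
Compare position by position:
pos 0: 'o' vs 'o' match
pos 1: 'h' vs 'h' match
pos 2: 'o' vs 'm' differ -> stop
Longest common prefix: "oh" (length 2)


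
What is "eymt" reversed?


Input string: 'eymt'
Operation: reverse character order
Original order: 'e' -> 'y' -> 'm' -> 't'
Reversed order: 't' -> 'm' -> 'y' -> 'e'
Result: tmye


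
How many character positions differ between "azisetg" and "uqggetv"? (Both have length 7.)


String 1: 'azisetg'
String 2: 'uqggetv'
Compare each position: pos 0: 'a'!='u', pos 1: 'z'!='q', pos 2: 'i'!='g', pos 3: 's'!='g', pos 4: 'e'=='e', pos 5: 't'=='t', pos 6: 'g'!='v'
Differing positions: 5
Hamming distance: 5


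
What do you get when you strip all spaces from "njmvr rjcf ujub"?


Input string: 'njmvr rjcf ujub'
Operation: remove all spaces
Words: 'njmvr', 'rjcf', 'ujub'
Join without spaces: njmvrrjcfujub


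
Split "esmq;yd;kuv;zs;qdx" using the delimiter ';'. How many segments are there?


Input string: 'esmq;yd;kuv;zs;qdx'
Delimiter: ';'
Split result: 'esmq', 'yd', 'kuv', 'zs', 'qdx'
Number of parts: 5


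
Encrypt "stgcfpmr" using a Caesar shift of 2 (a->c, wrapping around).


Input: 'stgcfpmr', shift = 2
Operation: for each letter, (position + 2) mod 26
Mapping: 's'(18+2=20)->'u', 't'(19+2=21)->'v', 'g'(6+2=8)->'i', 'c'(2+2=4)->'e', 'f'(5+2=7)->'h', 'p'(15+2=17)->'r', 'm'(12+2=14)->'o', 'r'(17+2=19)->'t'
Result: uviehrot


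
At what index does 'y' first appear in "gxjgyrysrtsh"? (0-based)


Input string: 'gxjgyrysrtsh'
Target: 'y'
Scanning left to right: s[0]='g', s[1]='x', s[2]='j', s[3]='g', s[4]='y'
First match at index: 4


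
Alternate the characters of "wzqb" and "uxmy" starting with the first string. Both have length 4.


String 1: 'wzqb'
String 2: 'uxmy'
Operation: alternate characters
Pairs: 'w'+'u', 'z'+'x', 'q'+'m', 'b'+'y'
Result: wuzxqmby


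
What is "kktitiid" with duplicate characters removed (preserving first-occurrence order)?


Input: 'kktitiid'
Operation: keep first occurrence of each character
Scan: s[0]='k' new -> keep; s[1]='k' seen -> skip; s[2]='t' new -> keep; s[3]='i' new -> keep; s[4]='t' seen -> skip; s[5]='i' seen -> skip; s[6]='i' seen -> skip; s[7]='d' new -> keep
Result: ktid


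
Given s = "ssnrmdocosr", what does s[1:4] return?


Input string: 'ssnrmdocosr'
Operation: slice [1:4]
Extract characters: s[1]='s', s[2]='n', s[3]='r'
Result: snr


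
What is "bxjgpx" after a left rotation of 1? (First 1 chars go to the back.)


Input: 'bxjgpx', shift = 1
Operation: split at index 1 and swap parts
Front part s[0:1] = 'b'
Back part s[1:] = 'xjgpx'
Rotated = back + front = 'xjgpx' + 'b'
Result: xjgpxb


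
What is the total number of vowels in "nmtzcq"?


Input string: 'nmtzcq'
Operation: count vowels (a, e, i, o, u)
Scan: s[0]='n', s[1]='m', s[2]='t', s[3]='z', s[4]='c', s[5]='q'
Vowels found: 0
Result: 0


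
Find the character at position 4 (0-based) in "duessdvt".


Input string: 'duessdvt'
Operation: get character at index 4
Index mapping: s[0]='d', s[1]='u', s[2]='e', s[3]='s', s[4]='s'
Result: 's'


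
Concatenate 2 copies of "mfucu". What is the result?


Input string: 'mfucu'
Operation: repeat 2 times
Concatenation: 'mfucu' + 'mfucu'
Result: mfucumfucu


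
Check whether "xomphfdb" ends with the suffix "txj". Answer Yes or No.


Input string: 'xomphfdb'
Suffix to check: 'txj'
Last 3 characters of input: 'fdb'
Match: False
Result: No


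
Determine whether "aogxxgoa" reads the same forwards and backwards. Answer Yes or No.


Input string: 'aogxxgoa'
Reversed: 'aogxxgoa'
Compare pairs: s[0]='a' vs s[7]='a' (match), s[1]='o' vs s[6]='o' (match), s[2]='g' vs s[5]='g' (match), s[3]='x' vs s[4]='x' (match)
Palindrome: Yes


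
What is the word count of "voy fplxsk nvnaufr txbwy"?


Input string: 'voy fplxsk nvnaufr txbwy'
Operation: split by spaces
Words found: 'voy', 'fplxsk', 'nvnaufr', 'txbwy'
Word count: 4


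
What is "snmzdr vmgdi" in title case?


Input string: 'snmzdr vmgdi'
Operation: capitalize first letter of each word
Word transformations: 'snmzdr'->'Snmzdr', 'vmgdi'->'Vmgdi'
Result: Snmzdr Vmgdi


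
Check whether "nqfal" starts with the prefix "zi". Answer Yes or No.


Input string: 'nqfal'
Prefix to check: 'zi'
First 2 characters of input: 'nq'
Match: False
Result: No


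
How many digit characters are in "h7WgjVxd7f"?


Input string: 'h7WgjVxd7f'
Operation: count digit characters (0-9)
Scan: 'h', '7'(digit), 'W', 'g', 'j', 'V', 'x', 'd', '7'(digit), 'f'
Digits found: 2
Result: 2


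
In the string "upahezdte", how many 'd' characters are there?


Input string: 'upahezdte'
Target character: 'd'
Scan each position: s[6]='d'
Matches found at indices: 6
Total: 1


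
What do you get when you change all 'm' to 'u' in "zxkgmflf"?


Input string: 'zxkgmflf'
Operation: replace 'm' with 'u'
Positions of 'm': 4
After replacement: zxkguflf


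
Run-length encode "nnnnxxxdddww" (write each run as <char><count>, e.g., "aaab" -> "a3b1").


Input: 'nnnnxxxdddww'
Operation: identify consecutive runs
Runs: 'nnnn' -> n4, 'xxx' -> x3, 'ddd' -> d3, 'ww' -> w2
Encoded: n4x3d3w2


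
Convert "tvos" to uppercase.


Input string: 'tvos'
Operation: convert each letter to uppercase
Mapping: 't'->'T', 'v'->'V', 'o'->'O', 's'->'S'
Result: TVOS


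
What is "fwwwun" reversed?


Input string: 'fwwwun'
Operation: reverse character order
Original order: 'f' -> 'w' -> 'w' -> 'w' -> 'u' -> 'n'
Reversed order: 'n' -> 'u' -> 'w' -> 'w' -> 'w' -> 'f'
Result: nuwwwf


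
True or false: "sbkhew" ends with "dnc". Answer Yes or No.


Input string: 'sbkhew'
Suffix to check: 'dnc'
Last 3 characters of input: 'hew'
Match: False
Result: No


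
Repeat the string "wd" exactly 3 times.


Input string: 'wd'
Operation: repeat 3 times
Concatenation: 'wd' + 'wd' + 'wd'
Result: wdwdwd


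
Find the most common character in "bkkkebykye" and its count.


Input: 'bkkkebykye'
Operation: tally each character
Counts: 'b':2, 'e':2, 'k':4, 'y':2
Maximum: 'k' appears 4 times


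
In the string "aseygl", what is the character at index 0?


Input string: 'aseygl'
Operation: get character at index 0
Index mapping: s[0]='a'
Result: 'a'


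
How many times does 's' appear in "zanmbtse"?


Input string: 'zanmbtse'
Target character: 's'
Scan each position: s[6]='s'
Matches found at indices: 6
Total: 1


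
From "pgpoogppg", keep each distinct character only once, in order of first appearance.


Input: 'pgpoogppg'
Operation: keep first occurrence of each character
Scan: s[0]='p' new -> keep; s[1]='g' new -> keep; s[2]='p' seen -> skip; s[3]='o' new -> keep; s[4]='o' seen -> skip; s[5]='g' seen -> skip; s[6]='p' seen -> skip; s[7]='p' seen -> skip; s[8]='g' seen -> skip
Result: pgo


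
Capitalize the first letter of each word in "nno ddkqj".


Input string: 'nno ddkqj'
Operation: capitalize first letter of each word
Word transformations: 'nno'->'Nno', 'ddkqj'->'Ddkqj'
Result: Nno Ddkqj


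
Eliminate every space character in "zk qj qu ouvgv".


Input string: 'zk qj qu ouvgv'
Operation: remove all spaces
Words: 'zk', 'qj', 'qu', 'ouvgv'
Join without spaces: zkqjquouvgv


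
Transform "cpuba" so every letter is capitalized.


Input string: 'cpuba'
Operation: convert each letter to uppercase
Mapping: 'c'->'C', 'p'->'P', 'u'->'U', 'b'->'B', 'a'->'A'
Result: CPUBA


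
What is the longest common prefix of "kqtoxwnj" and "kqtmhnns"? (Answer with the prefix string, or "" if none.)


String 1: 'kqtoxwnj'
String 2: 'kqtmhnns'
Compare position by position:
pos 0: 'k' vs 'k' match
pos 1: 'q' vs 'q' match
pos 2: 't' vs 't' match
pos 3: 'o' vs 'm' differ -> stop
Longest common prefix: "kqt" (length 3)


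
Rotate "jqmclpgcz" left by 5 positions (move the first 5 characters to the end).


Input: 'jqmclpgcz', shift = 5
Operation: split at index 5 and swap parts
Front part s[0:5] = 'jqmcl'
Back part s[5:] = 'pgcz'
Rotated = back + front = 'pgcz' + 'jqmcl'
Result: pgczjqmcl


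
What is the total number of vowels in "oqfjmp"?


Input string: 'oqfjmp'
Operation: count vowels (a, e, i, o, u)
Scan: s[0]='o' (vowel), s[1]='q', s[2]='f', s[3]='j', s[4]='m', s[5]='p'
Vowels found: 1
Result: 1


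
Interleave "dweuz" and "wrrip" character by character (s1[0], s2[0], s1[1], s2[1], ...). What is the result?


String 1: 'dweuz'
String 2: 'wrrip'
Operation: alternate characters
Pairs: 'd'+'w', 'w'+'r', 'e'+'r', 'u'+'i', 'z'+'p'
Result: dwwreruizp


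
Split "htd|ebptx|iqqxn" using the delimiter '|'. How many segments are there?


Input string: 'htd|ebptx|iqqxn'
Delimiter: '|'
Split result: 'htd', 'ebptx', 'iqqxn'
Number of parts: 3


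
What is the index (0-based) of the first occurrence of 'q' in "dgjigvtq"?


Input string: 'dgjigvtq'
Target: 'q'
Scanning left to right: s[0]='d', s[1]='g', s[2]='j', s[3]='i', s[4]='g', s[5]='v', s[6]='t', s[7]='q'
First match at index: 7


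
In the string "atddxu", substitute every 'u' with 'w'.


Input string: 'atddxu'
Operation: replace 'u' with 'w'
Positions of 'u': 5
After replacement: atddxw


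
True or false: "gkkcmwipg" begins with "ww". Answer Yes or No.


Input string: 'gkkcmwipg'
Prefix to check: 'ww'
First 2 characters of input: 'gk'
Match: False
Result: No


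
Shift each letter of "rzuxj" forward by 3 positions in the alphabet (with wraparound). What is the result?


Input: 'rzuxj', shift = 3
Operation: for each letter, (position + 3) mod 26
Mapping: 'r'(17+3=20)->'u', 'z'(25+3=28, 28 mod 26=2)->'c', 'u'(20+3=23)->'x', 'x'(23+3=26, 26 mod 26=0)->'a', 'j'(9+3=12)->'m'
Result: ucxam


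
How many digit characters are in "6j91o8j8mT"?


Input string: '6j91o8j8mT'
Operation: count digit characters (0-9)
Scan: '6'(digit), 'j', '9'(digit), '1'(digit), 'o', '8'(digit), 'j', '8'(digit), 'm', 'T'
Digits found: 5
Result: 5


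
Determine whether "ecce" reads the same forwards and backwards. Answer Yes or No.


Input string: 'ecce'
Reversed: 'ecce'
Compare pairs: s[0]='e' vs s[3]='e' (match), s[1]='c' vs s[2]='c' (match)
Palindrome: Yes


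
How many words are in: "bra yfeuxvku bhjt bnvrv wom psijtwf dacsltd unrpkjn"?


Input string: 'bra yfeuxvku bhjt bnvrv wom psijtwf dacsltd unrpkjn'
Operation: split by spaces
Words found: 'bra', 'yfeuxvku', 'bhjt', 'bnvrv', 'wom', 'psijtwf', 'dacsltd', 'unrpkjn'
Word count: 8


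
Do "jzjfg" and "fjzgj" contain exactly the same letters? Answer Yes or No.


String 1: 'jzjfg' -> sorted: 'fgjjz'
String 2: 'fjzgj' -> sorted: 'fgjjz'
Compare sorted forms: 'fgjjz' == 'fgjjz'
Anagram: Yes


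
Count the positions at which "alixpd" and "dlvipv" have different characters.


String 1: 'alixpd'
String 2: 'dlvipv'
Compare each position: pos 0: 'a'!='d', pos 1: 'l'=='l', pos 2: 'i'!='v', pos 3: 'x'!='i', pos 4: 'p'=='p', pos 5: 'd'!='v'
Differing positions: 4
Hamming distance: 4


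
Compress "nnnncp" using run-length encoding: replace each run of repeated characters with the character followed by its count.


Input: 'nnnncp'
Operation: identify consecutive runs
Runs: 'nnnn' -> n4, 'c' -> c1, 'p' -> p1
Encoded: n4c1p1


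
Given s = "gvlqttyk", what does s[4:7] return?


Input string: 'gvlqttyk'
Operation: slice [4:7]
Extract characters: s[4]='t', s[5]='t', s[6]='y'
Result: tty


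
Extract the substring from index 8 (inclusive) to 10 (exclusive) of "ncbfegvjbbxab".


Input string: 'ncbfegvjbbxab'
Operation: slice [8:10]
Extract characters: s[8]='b', s[9]='b'
Result: bb


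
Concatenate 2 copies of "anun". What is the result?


Input string: 'anun'
Operation: repeat 2 times
Concatenation: 'anun' + 'anun'
Result: anunanun


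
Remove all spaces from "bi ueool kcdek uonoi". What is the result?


Input string: 'bi ueool kcdek uonoi'
Operation: remove all spaces
Words: 'bi', 'ueool', 'kcdek', 'uonoi'
Join without spaces: biueoolkcdekuonoi


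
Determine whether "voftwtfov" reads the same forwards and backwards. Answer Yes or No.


Input string: 'voftwtfov'
Reversed: 'voftwtfov'
Compare pairs: s[0]='v' vs s[8]='v' (match), s[1]='o' vs s[7]='o' (match), s[2]='f' vs s[6]='f' (match), s[3]='t' vs s[5]='t' (match)
Palindrome: Yes


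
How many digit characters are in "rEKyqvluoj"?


Input string: 'rEKyqvluoj'
Operation: count digit characters (0-9)
Scan: 'r', 'E', 'K', 'y', 'q', 'v', 'l', 'u', 'o', 'j'
Digits found: 0
Result: 0


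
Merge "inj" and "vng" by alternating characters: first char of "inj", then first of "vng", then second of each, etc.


String 1: 'inj'
String 2: 'vng'
Operation: alternate characters
Pairs: 'i'+'v', 'n'+'n', 'j'+'g'
Result: ivnnjg


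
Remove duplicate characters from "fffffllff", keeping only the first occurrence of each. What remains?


Input: 'fffffllff'
Operation: keep first occurrence of each character
Scan: s[0]='f' new -> keep; s[1]='f' seen -> skip; s[2]='f' seen -> skip; s[3]='f' seen -> skip; s[4]='f' seen -> skip; s[5]='l' new -> keep; s[6]='l' seen -> skip; s[7]='f' seen -> skip; s[8]='f' seen -> skip
Result: fl


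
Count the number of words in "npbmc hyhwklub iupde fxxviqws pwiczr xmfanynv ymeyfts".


Input string: 'npbmc hyhwklub iupde fxxviqws pwiczr xmfanynv ymeyfts'
Operation: split by spaces
Words found: 'npbmc', 'hyhwklub', 'iupde', 'fxxviqws', 'pwiczr', 'xmfanynv', 'ymeyfts'
Word count: 7


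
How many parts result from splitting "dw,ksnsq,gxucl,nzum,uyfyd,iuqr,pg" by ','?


Input string: 'dw,ksnsq,gxucl,nzum,uyfyd,iuqr,pg'
Delimiter: ','
Split result: 'dw', 'ksnsq', 'gxucl', 'nzum', 'uyfyd', 'iuqr', 'pg'
Number of parts: 7


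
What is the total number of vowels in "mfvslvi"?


Input string: 'mfvslvi'
Operation: count vowels (a, e, i, o, u)
Scan: s[0]='m', s[1]='f', s[2]='v', s[3]='s', s[4]='l', s[5]='v', s[6]='i' (vowel)
Vowels found: 1
Result: 1


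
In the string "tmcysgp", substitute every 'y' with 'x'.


Input string: 'tmcysgp'
Operation: replace 'y' with 'x'
Positions of 'y': 3
After replacement: tmcxsgp


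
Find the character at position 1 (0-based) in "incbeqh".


Input string: 'incbeqh'
Operation: get character at index 1
Index mapping: s[0]='i', s[1]='n'
Result: 'n'


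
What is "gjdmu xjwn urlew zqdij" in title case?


Input string: 'gjdmu xjwn urlew zqdij'
Operation: capitalize first letter of each word
Word transformations: 'gjdmu'->'Gjdmu', 'xjwn'->'Xjwn', 'urlew'->'Urlew', 'zqdij'->'Zqdij'
Result: Gjdmu Xjwn Urlew Zqdij


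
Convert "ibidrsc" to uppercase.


Input string: 'ibidrsc'
Operation: convert each letter to uppercase
Mapping: 'i'->'I', 'b'->'B', 'i'->'I', 'd'->'D', 'r'->'R', 's'->'S', 'c'->'C'
Result: IBIDRSC


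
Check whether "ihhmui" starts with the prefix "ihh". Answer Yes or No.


Input string: 'ihhmui'
Prefix to check: 'ihh'
First 3 characters of input: 'ihh'
Match: True
Result: Yes


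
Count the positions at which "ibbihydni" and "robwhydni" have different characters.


String 1: 'ibbihydni'
String 2: 'robwhydni'
Compare each position: pos 0: 'i'!='r', pos 1: 'b'!='o', pos 2: 'b'=='b', pos 3: 'i'!='w', pos 4: 'h'=='h', pos 5: 'y'=='y', pos 6: 'd'=='d', pos 7: 'n'=='n', pos 8: 'i'=='i'
Differing positions: 3
Hamming distance: 3


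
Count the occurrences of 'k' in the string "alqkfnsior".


Input string: 'alqkfnsior'
Target character: 'k'
Scan each position: s[3]='k'
Matches found at indices: 3
Total: 1


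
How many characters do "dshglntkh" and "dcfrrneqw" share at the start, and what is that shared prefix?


String 1: 'dshglntkh'
String 2: 'dcfrrneqw'
Compare position by position:
pos 0: 'd' vs 'd' match
pos 1: 's' vs 'c' differ -> stop
Longest common prefix: "d" (length 1)


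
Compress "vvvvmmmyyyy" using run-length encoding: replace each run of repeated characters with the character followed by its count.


Input: 'vvvvmmmyyyy'
Operation: identify consecutive runs
Runs: 'vvvv' -> v4, 'mmm' -> m3, 'yyyy' -> y4
Encoded: v4m3y4


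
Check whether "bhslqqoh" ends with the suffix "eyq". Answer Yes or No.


Input string: 'bhslqqoh'
Suffix to check: 'eyq'
Last 3 characters of input: 'qoh'
Match: False
Result: No


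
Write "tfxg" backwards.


Input string: 'tfxg'
Operation: reverse character order
Original order: 't' -> 'f' -> 'x' -> 'g'
Reversed order: 'g' -> 'x' -> 'f' -> 't'
Result: gxft


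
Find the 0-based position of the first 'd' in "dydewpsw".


Input string: 'dydewpsw'
Target: 'd'
Scanning left to right: s[0]='d'
First match at index: 0


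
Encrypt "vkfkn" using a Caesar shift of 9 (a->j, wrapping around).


Input: 'vkfkn', shift = 9
Operation: for each letter, (position + 9) mod 26
Mapping: 'v'(21+9=30, 30 mod 26=4)->'e', 'k'(10+9=19)->'t', 'f'(5+9=14)->'o', 'k'(10+9=19)->'t', 'n'(13+9=22)->'w'
Result: etotw


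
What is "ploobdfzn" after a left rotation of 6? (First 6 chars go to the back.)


Input: 'ploobdfzn', shift = 6
Operation: split at index 6 and swap parts
Front part s[0:6] = 'ploobd'
Back part s[6:] = 'fzn'
Rotated = back + front = 'fzn' + 'ploobd'
Result: fznploobd


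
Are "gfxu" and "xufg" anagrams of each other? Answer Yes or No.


String 1: 'gfxu' -> sorted: 'fgux'
String 2: 'xufg' -> sorted: 'fgux'
Compare sorted forms: 'fgux' == 'fgux'
Anagram: Yes


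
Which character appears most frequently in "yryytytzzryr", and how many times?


Input: 'yryytytzzryr'
Operation: tally each character
Counts: 'r':3, 't':2, 'y':5, 'z':2
Maximum: 'y' appears 5 times


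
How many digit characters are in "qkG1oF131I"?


Input string: 'qkG1oF131I'
Operation: count digit characters (0-9)
Scan: 'q', 'k', 'G', '1'(digit), 'o', 'F', '1'(digit), '3'(digit), '1'(digit), 'I'
Digits found: 4
Result: 4


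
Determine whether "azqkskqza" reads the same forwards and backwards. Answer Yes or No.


Input string: 'azqkskqza'
Reversed: 'azqkskqza'
Compare pairs: s[0]='a' vs s[8]='a' (match), s[1]='z' vs s[7]='z' (match), s[2]='q' vs s[6]='q' (match), s[3]='k' vs s[5]='k' (match)
Palindrome: Yes


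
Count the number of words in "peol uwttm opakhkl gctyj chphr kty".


Input string: 'peol uwttm opakhkl gctyj chphr kty'
Operation: split by spaces
Words found: 'peol', 'uwttm', 'opakhkl', 'gctyj', 'chphr', 'kty'
Word count: 6


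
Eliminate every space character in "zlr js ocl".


Input string: 'zlr js ocl'
Operation: remove all spaces
Words: 'zlr', 'js', 'ocl'
Join without spaces: zlrjsocl


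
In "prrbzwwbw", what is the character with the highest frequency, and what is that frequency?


Input: 'prrbzwwbw'
Operation: tally each character
Counts: 'b':2, 'p':1, 'r':2, 'w':3, 'z':1
Maximum: 'w' appears 3 times


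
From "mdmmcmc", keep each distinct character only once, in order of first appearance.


Input: 'mdmmcmc'
Operation: keep first occurrence of each character
Scan: s[0]='m' new -> keep; s[1]='d' new -> keep; s[2]='m' seen -> skip; s[3]='m' seen -> skip; s[4]='c' new -> keep; s[5]='m' seen -> skip; s[6]='c' seen -> skip
Result: mdc


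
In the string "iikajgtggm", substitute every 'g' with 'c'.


Input string: 'iikajgtggm'
Operation: replace 'g' with 'c'
Positions of 'g': 5, 7, 8
After replacement: iikajctccm


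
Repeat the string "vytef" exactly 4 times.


Input string: 'vytef'
Operation: repeat 4 times
Concatenation: 'vytef' + 'vytef' + 'vytef' + 'vytef'
Result: vytefvytefvytefvytef


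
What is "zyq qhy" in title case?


Input string: 'zyq qhy'
Operation: capitalize first letter of each word
Word transformations: 'zyq'->'Zyq', 'qhy'->'Qhy'
Result: Zyq Qhy


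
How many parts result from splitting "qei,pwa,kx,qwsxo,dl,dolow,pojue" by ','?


Input string: 'qei,pwa,kx,qwsxo,dl,dolow,pojue'
Delimiter: ','
Split result: 'qei', 'pwa', 'kx', 'qwsxo', 'dl', 'dolow', 'pojue'
Number of parts: 7


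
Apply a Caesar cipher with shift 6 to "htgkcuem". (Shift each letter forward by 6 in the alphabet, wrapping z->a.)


Input: 'htgkcuem', shift = 6
Operation: for each letter, (position + 6) mod 26
Mapping: 'h'(7+6=13)->'n', 't'(19+6=25)->'z', 'g'(6+6=12)->'m', 'k'(10+6=16)->'q', 'c'(2+6=8)->'i', 'u'(20+6=26, 26 mod 26=0)->'a', 'e'(4+6=10)->'k', 'm'(12+6=18)->'s'
Result: nzmqiaks


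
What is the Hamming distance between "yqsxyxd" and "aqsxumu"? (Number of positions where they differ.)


String 1: 'yqsxyxd'
String 2: 'aqsxumu'
Compare each position: pos 0: 'y'!='a', pos 1: 'q'=='q', pos 2: 's'=='s', pos 3: 'x'=='x', pos 4: 'y'!='u', pos 5: 'x'!='m', pos 6: 'd'!='u'
Differing positions: 4
Hamming distance: 4


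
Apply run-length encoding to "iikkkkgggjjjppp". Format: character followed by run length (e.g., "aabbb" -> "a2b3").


Input: 'iikkkkgggjjjppp'
Operation: identify consecutive runs
Runs: 'ii' -> i2, 'kkkk' -> k4, 'ggg' -> g3, 'jjj' -> j3, 'ppp' -> p3
Encoded: i2k4g3j3p3


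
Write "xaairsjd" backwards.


Input string: 'xaairsjd'
Operation: reverse character order
Original order: 'x' -> 'a' -> 'a' -> 'i' -> 'r' -> 's' -> 'j' -> 'd'
Reversed order: 'd' -> 'j' -> 's' -> 'r' -> 'i' -> 'a' -> 'a' -> 'x'
Result: djsriaax


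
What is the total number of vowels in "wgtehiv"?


Input string: 'wgtehiv'
Operation: count vowels (a, e, i, o, u)
Scan: s[0]='w', s[1]='g', s[2]='t', s[3]='e' (vowel), s[4]='h', s[5]='i' (vowel), s[6]='v'
Vowels found: 2
Result: 2


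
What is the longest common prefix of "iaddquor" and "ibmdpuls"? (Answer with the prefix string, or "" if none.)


String 1: 'iaddquor'
String 2: 'ibmdpuls'
Compare position by position:
pos 0: 'i' vs 'i' match
pos 1: 'a' vs 'b' differ -> stop
Longest common prefix: "i" (length 1)


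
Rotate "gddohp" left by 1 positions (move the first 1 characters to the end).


Input: 'gddohp', shift = 1
Operation: split at index 1 and swap parts
Front part s[0:1] = 'g'
Back part s[1:] = 'ddohp'
Rotated = back + front = 'ddohp' + 'g'
Result: ddohpg


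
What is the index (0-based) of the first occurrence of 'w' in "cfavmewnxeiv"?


Input string: 'cfavmewnxeiv'
Target: 'w'
Scanning left to right: s[0]='c', s[1]='f', s[2]='a', s[3]='v', s[4]='m', s[5]='e', s[6]='w'
First match at index: 6


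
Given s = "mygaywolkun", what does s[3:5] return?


Input string: 'mygaywolkun'
Operation: slice [3:5]
Extract characters: s[3]='a', s[4]='y'
Result: ay


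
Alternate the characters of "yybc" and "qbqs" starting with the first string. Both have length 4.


String 1: 'yybc'
String 2: 'qbqs'
Operation: alternate characters
Pairs: 'y'+'q', 'y'+'b', 'b'+'q', 'c'+'s'
Result: yqybbqcs


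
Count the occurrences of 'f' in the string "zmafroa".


Input string: 'zmafroa'
Target character: 'f'
Scan each position: s[3]='f'
Matches found at indices: 3
Total: 1


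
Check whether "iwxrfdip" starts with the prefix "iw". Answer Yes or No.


Input string: 'iwxrfdip'
Prefix to check: 'iw'
First 2 characters of input: 'iw'
Match: True
Result: Yes


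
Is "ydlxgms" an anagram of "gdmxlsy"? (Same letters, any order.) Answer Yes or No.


String 1: 'gdmxlsy' -> sorted: 'dglmsxy'
String 2: 'ydlxgms' -> sorted: 'dglmsxy'
Compare sorted forms: 'dglmsxy' == 'dglmsxy'
Anagram: Yes


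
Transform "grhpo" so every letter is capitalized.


Input string: 'grhpo'
Operation: convert each letter to uppercase
Mapping: 'g'->'G', 'r'->'R', 'h'->'H', 'p'->'P', 'o'->'O'
Result: GRHPO


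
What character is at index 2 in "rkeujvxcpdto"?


Input string: 'rkeujvxcpdto'
Operation: get character at index 2
Index mapping: s[0]='r', s[1]='k', s[2]='e'
Result: 'e'


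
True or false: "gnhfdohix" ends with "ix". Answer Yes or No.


Input string: 'gnhfdohix'
Suffix to check: 'ix'
Last 2 characters of input: 'ix'
Match: True
Result: Yes


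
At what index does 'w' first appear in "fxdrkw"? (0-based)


Input string: 'fxdrkw'
Target: 'w'
Scanning left to right: s[0]='f', s[1]='x', s[2]='d', s[3]='r', s[4]='k', s[5]='w'
First match at index: 5


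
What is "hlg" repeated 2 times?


Input string: 'hlg'
Operation: repeat 2 times
Concatenation: 'hlg' + 'hlg'
Result: hlghlg


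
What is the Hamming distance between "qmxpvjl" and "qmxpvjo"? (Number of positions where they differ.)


String 1: 'qmxpvjl'
String 2: 'qmxpvjo'
Compare each position: pos 0: 'q'=='q', pos 1: 'm'=='m', pos 2: 'x'=='x', pos 3: 'p'=='p', pos 4: 'v'=='v', pos 5: 'j'=='j', pos 6: 'l'!='o'
Differing positions: 1
Hamming distance: 1


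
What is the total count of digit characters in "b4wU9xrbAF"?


Input string: 'b4wU9xrbAF'
Operation: count digit characters (0-9)
Scan: 'b', '4'(digit), 'w', 'U', '9'(digit), 'x', 'r', 'b', 'A', 'F'
Digits found: 2
Result: 2


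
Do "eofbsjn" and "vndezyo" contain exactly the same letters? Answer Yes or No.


String 1: 'eofbsjn' -> sorted: 'befjnos'
String 2: 'vndezyo' -> sorted: 'denovyz'
Compare sorted forms: 'befjnos' != 'denovyz'
Anagram: No


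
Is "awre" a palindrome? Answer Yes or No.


Input string: 'awre'
Reversed: 'erwa'
Compare pairs: s[0]='a' vs s[3]='e' (mismatch), s[1]='w' vs s[2]='r' (mismatch)
Palindrome: No


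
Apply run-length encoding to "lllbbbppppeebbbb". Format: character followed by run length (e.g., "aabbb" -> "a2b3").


Input: 'lllbbbppppeebbbb'
Operation: identify consecutive runs
Runs: 'lll' -> l3, 'bbb' -> b3, 'pppp' -> p4, 'ee' -> e2, 'bbbb' -> b4
Encoded: l3b3p4e2b4


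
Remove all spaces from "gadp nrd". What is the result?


Input string: 'gadp nrd'
Operation: remove all spaces
Words: 'gadp', 'nrd'
Join without spaces: gadpnrd


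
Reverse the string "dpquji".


Input string: 'dpquji'
Operation: reverse character order
Original order: 'd' -> 'p' -> 'q' -> 'u' -> 'j' -> 'i'
Reversed order: 'i' -> 'j' -> 'u' -> 'q' -> 'p' -> 'd'
Result: ijuqpd


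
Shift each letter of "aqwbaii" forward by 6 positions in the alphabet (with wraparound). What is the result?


Input: 'aqwbaii', shift = 6
Operation: for each letter, (position + 6) mod 26
Mapping: 'a'(0+6=6)->'g', 'q'(16+6=22)->'w', 'w'(22+6=28, 28 mod 26=2)->'c', 'b'(1+6=7)->'h', 'a'(0+6=6)->'g', 'i'(8+6=14)->'o', 'i'(8+6=14)->'o'
Result: gwchgoo


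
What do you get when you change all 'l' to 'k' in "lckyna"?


Input string: 'lckyna'
Operation: replace 'l' with 'k'
Positions of 'l': 0
After replacement: kckyna


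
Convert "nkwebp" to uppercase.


Input string: 'nkwebp'
Operation: convert each letter to uppercase
Mapping: 'n'->'N', 'k'->'K', 'w'->'W', 'e'->'E', 'b'->'B', 'p'->'P'
Result: NKWEBP


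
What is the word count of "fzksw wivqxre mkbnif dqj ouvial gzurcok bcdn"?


Input string: 'fzksw wivqxre mkbnif dqj ouvial gzurcok bcdn'
Operation: split by spaces
Words found: 'fzksw', 'wivqxre', 'mkbnif', 'dqj', 'ouvial', 'gzurcok', 'bcdn'
Word count: 7


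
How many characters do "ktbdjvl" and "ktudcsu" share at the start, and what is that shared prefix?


String 1: 'ktbdjvl'
String 2: 'ktudcsu'
Compare position by position:
pos 0: 'k' vs 'k' match
pos 1: 't' vs 't' match
pos 2: 'b' vs 'u' differ -> stop
Longest common prefix: "kt" (length 2)


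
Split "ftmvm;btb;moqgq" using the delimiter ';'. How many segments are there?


Input string: 'ftmvm;btb;moqgq'
Delimiter: ';'
Split result: 'ftmvm', 'btb', 'moqgq'
Number of parts: 3


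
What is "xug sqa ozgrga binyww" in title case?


Input string: 'xug sqa ozgrga binyww'
Operation: capitalize first letter of each word
Word transformations: 'xug'->'Xug', 'sqa'->'Sqa', 'ozgrga'->'Ozgrga', 'binyww'->'Binyww'
Result: Xug Sqa Ozgrga Binyww


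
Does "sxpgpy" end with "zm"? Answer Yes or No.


Input string: 'sxpgpy'
Suffix to check: 'zm'
Last 2 characters of input: 'py'
Match: False
Result: No


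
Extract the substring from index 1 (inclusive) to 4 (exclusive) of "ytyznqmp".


Input string: 'ytyznqmp'
Operation: slice [1:4]
Extract characters: s[1]='t', s[2]='y', s[3]='z'
Result: tyz


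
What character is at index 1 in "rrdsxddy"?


Input string: 'rrdsxddy'
Operation: get character at index 1
Index mapping: s[0]='r', s[1]='r'
Result: 'r'


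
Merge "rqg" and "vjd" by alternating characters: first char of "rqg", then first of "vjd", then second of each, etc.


String 1: 'rqg'
String 2: 'vjd'
Operation: alternate characters
Pairs: 'r'+'v', 'q'+'j', 'g'+'d'
Result: rvqjgd


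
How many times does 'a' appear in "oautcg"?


Input string: 'oautcg'
Target character: 'a'
Scan each position: s[1]='a'
Matches found at indices: 1
Total: 1


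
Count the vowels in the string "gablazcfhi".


Input string: 'gablazcfhi'
Operation: count vowels (a, e, i, o, u)
Scan: s[0]='g', s[1]='a' (vowel), s[2]='b', s[3]='l', s[4]='a' (vowel), s[5]='z', s[6]='c', s[7]='f', s[8]='h', s[9]='i' (vowel)
Vowels found: 3
Result: 3


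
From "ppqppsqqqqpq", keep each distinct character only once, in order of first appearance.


Input: 'ppqppsqqqqpq'
Operation: keep first occurrence of each character
Scan: s[0]='p' new -> keep; s[1]='p' seen -> skip; s[2]='q' new -> keep; s[3]='p' seen -> skip; s[4]='p' seen -> skip; s[5]='s' new -> keep; s[6]='q' seen -> skip; s[7]='q' seen -> skip; s[8]='q' seen -> skip; s[9]='q' seen -> skip; s[10]='p' seen -> skip; s[11]='q' seen -> skip
Result: pqs


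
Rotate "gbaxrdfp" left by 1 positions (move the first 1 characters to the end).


Input: 'gbaxrdfp', shift = 1
Operation: split at index 1 and swap parts
Front part s[0:1] = 'g'
Back part s[1:] = 'baxrdfp'
Rotated = back + front = 'baxrdfp' + 'g'
Result: baxrdfpg


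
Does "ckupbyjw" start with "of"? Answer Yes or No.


Input string: 'ckupbyjw'
Prefix to check: 'of'
First 2 characters of input: 'ck'
Match: False
Result: No


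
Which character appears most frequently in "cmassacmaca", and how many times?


Input: 'cmassacmaca'
Operation: tally each character
Counts: 'a':4, 'c':3, 'm':2, 's':2
Maximum: 'a' appears 4 times


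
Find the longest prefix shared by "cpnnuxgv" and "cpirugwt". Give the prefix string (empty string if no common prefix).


String 1: 'cpnnuxgv'
String 2: 'cpirugwt'
Compare position by position:
pos 0: 'c' vs 'c' match
pos 1: 'p' vs 'p' match
pos 2: 'n' vs 'i' differ -> stop
Longest common prefix: "cp" (length 2)


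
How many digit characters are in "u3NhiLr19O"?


Input string: 'u3NhiLr19O'
Operation: count digit characters (0-9)
Scan: 'u', '3'(digit), 'N', 'h', 'i', 'L', 'r', '1'(digit), '9'(digit), 'O'
Digits found: 3
Result: 3


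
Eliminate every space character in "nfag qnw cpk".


Input string: 'nfag qnw cpk'
Operation: remove all spaces
Words: 'nfag', 'qnw', 'cpk'
Join without spaces: nfagqnwcpk


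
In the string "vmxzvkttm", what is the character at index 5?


Input string: 'vmxzvkttm'
Operation: get character at index 5
Index mapping: s[0]='v', s[1]='m', s[2]='x', s[3]='z', s[4]='v', s[5]='k'
Result: 'k'


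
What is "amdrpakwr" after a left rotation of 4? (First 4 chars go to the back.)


Input: 'amdrpakwr', shift = 4
Operation: split at index 4 and swap parts
Front part s[0:4] = 'amdr'
Back part s[4:] = 'pakwr'
Rotated = back + front = 'pakwr' + 'amdr'
Result: pakwramdr


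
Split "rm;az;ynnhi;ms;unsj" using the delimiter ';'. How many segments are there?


Input string: 'rm;az;ynnhi;ms;unsj'
Delimiter: ';'
Split result: 'rm', 'az', 'ynnhi', 'ms', 'unsj'
Number of parts: 5


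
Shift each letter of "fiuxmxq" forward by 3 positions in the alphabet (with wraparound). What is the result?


Input: 'fiuxmxq', shift = 3
Operation: for each letter, (position + 3) mod 26
Mapping: 'f'(5+3=8)->'i', 'i'(8+3=11)->'l', 'u'(20+3=23)->'x', 'x'(23+3=26, 26 mod 26=0)->'a', 'm'(12+3=15)->'p', 'x'(23+3=26, 26 mod 26=0)->'a', 'q'(16+3=19)->'t'
Result: ilxapat


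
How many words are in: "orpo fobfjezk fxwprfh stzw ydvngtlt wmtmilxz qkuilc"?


Input string: 'orpo fobfjezk fxwprfh stzw ydvngtlt wmtmilxz qkuilc'
Operation: split by spaces
Words found: 'orpo', 'fobfjezk', 'fxwprfh', 'stzw', 'ydvngtlt', 'wmtmilxz', 'qkuilc'
Word count: 7


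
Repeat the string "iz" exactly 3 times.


Input string: 'iz'
Operation: repeat 3 times
Concatenation: 'iz' + 'iz' + 'iz'
Result: iziziz


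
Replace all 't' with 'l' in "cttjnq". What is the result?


Input string: 'cttjnq'
Operation: replace 't' with 'l'
Positions of 't': 1, 2
After replacement: clljnq


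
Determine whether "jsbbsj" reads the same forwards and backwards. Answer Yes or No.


Input string: 'jsbbsj'
Reversed: 'jsbbsj'
Compare pairs: s[0]='j' vs s[5]='j' (match), s[1]='s' vs s[4]='s' (match), s[2]='b' vs s[3]='b' (match)
Palindrome: Yes


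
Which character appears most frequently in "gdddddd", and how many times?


Input: 'gdddddd'
Operation: tally each character
Counts: 'd':6, 'g':1
Maximum: 'd' appears 6 times


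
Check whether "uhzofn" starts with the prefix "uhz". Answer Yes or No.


Input string: 'uhzofn'
Prefix to check: 'uhz'
First 3 characters of input: 'uhz'
Match: True
Result: Yes


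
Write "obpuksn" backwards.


Input string: 'obpuksn'
Operation: reverse character order
Original order: 'o' -> 'b' -> 'p' -> 'u' -> 'k' -> 's' -> 'n'
Reversed order: 'n' -> 's' -> 'k' -> 'u' -> 'p' -> 'b' -> 'o'
Result: nskupbo


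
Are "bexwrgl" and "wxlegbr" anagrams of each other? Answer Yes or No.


String 1: 'bexwrgl' -> sorted: 'beglrwx'
String 2: 'wxlegbr' -> sorted: 'beglrwx'
Compare sorted forms: 'beglrwx' == 'beglrwx'
Anagram: Yes


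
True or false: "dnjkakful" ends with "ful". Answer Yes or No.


Input string: 'dnjkakful'
Suffix to check: 'ful'
Last 3 characters of input: 'ful'
Match: True
Result: Yes


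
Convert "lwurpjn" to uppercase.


Input string: 'lwurpjn'
Operation: convert each letter to uppercase
Mapping: 'l'->'L', 'w'->'W', 'u'->'U', 'r'->'R', 'p'->'P', 'j'->'J', 'n'->'N'
Result: LWURPJN


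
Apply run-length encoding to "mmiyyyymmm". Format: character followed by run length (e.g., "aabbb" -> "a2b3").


Input: 'mmiyyyymmm'
Operation: identify consecutive runs
Runs: 'mm' -> m2, 'i' -> i1, 'yyyy' -> y4, 'mmm' -> m3
Encoded: m2i1y4m3


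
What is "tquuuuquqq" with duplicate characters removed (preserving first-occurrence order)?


Input: 'tquuuuquqq'
Operation: keep first occurrence of each character
Scan: s[0]='t' new -> keep; s[1]='q' new -> keep; s[2]='u' new -> keep; s[3]='u' seen -> skip; s[4]='u' seen -> skip; s[5]='u' seen -> skip; s[6]='q' seen -> skip; s[7]='u' seen -> skip; s[8]='q' seen -> skip; s[9]='q' seen -> skip
Result: tqu


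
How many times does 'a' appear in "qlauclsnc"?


Input string: 'qlauclsnc'
Target character: 'a'
Scan each position: s[2]='a'
Matches found at indices: 2
Total: 1


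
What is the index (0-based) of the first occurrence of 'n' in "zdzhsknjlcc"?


Input string: 'zdzhsknjlcc'
Target: 'n'
Scanning left to right: s[0]='z', s[1]='d', s[2]='z', s[3]='h', s[4]='s', s[5]='k', s[6]='n'
First match at index: 6


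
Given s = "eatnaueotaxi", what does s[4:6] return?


Input string: 'eatnaueotaxi'
Operation: slice [4:6]
Extract characters: s[4]='a', s[5]='u'
Result: au


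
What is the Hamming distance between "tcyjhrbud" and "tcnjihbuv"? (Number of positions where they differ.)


String 1: 'tcyjhrbud'
String 2: 'tcnjihbuv'
Compare each position: pos 0: 't'=='t', pos 1: 'c'=='c', pos 2: 'y'!='n', pos 3: 'j'=='j', pos 4: 'h'!='i', pos 5: 'r'!='h', pos 6: 'b'=='b', pos 7: 'u'=='u', pos 8: 'd'!='v'
Differing positions: 4
Hamming distance: 4


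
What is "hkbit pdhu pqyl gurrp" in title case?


Input string: 'hkbit pdhu pqyl gurrp'
Operation: capitalize first letter of each word
Word transformations: 'hkbit'->'Hkbit', 'pdhu'->'Pdhu', 'pqyl'->'Pqyl', 'gurrp'->'Gurrp'
Result: Hkbit Pdhu Pqyl Gurrp


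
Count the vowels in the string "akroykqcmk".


Input string: 'akroykqcmk'
Operation: count vowels (a, e, i, o, u)
Scan: s[0]='a' (vowel), s[1]='k', s[2]='r', s[3]='o' (vowel), s[4]='y', s[5]='k', s[6]='q', s[7]='c', s[8]='m', s[9]='k'
Vowels found: 2
Result: 2


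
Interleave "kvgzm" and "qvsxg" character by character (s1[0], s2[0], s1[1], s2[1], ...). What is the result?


String 1: 'kvgzm'
String 2: 'qvsxg'
Operation: alternate characters
Pairs: 'k'+'q', 'v'+'v', 'g'+'s', 'z'+'x', 'm'+'g'
Result: kqvvgszxmg


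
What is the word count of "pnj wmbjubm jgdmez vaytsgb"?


Input string: 'pnj wmbjubm jgdmez vaytsgb'
Operation: split by spaces
Words found: 'pnj', 'wmbjubm', 'jgdmez', 'vaytsgb'
Word count: 4


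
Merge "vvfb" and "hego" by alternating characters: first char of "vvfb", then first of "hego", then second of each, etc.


String 1: 'vvfb'
String 2: 'hego'
Operation: alternate characters
Pairs: 'v'+'h', 'v'+'e', 'f'+'g', 'b'+'o'
Result: vhvefgbo
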